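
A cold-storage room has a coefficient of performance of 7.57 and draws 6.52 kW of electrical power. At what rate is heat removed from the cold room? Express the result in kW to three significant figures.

Q̇_C = COP × Ẇ = 7.57 × 6.520 = 49.36 kW.

49.4 kW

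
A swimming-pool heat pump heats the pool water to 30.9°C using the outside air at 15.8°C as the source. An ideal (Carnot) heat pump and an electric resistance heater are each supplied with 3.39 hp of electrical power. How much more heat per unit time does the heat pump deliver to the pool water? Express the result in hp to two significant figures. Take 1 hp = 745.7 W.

65 hp

In absolute terms T_C = 288.95 K and T_H = 304.05 K, so ΔT = 15.10 K.
COP_Carnot = T_H/ΔT = 304.05/15.10 = 20.14.
The heat pump delivers Q̇_H = COP × Ẇ = 68.26 hp; the resistance heater delivers Ẇ = 3.390 hp.
Extra = (COP − 1)·Ẇ = 64.87 hp.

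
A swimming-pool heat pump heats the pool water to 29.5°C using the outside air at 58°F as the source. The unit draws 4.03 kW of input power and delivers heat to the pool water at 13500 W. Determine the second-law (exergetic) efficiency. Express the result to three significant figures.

Converting, Q̇_H = 13500 W = 13.50 kW, so COP_actual = Q̇_H/Ẇ = 13.50/4.030 = 3.350.
In absolute terms T_C = 287.59 K and T_H = 302.65 K, so ΔT = 15.06 K.
COP_Carnot = T_H/ΔT = 302.65/15.06 = 20.10.
η_II = COP_actual/COP_Carnot = 3.350/20.10 = 0.1666.

0.167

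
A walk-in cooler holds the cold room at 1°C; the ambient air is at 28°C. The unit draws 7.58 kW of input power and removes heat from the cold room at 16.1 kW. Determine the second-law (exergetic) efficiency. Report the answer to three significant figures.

0.209

COP_actual = Q̇_C/Ẇ = 16.10/7.580 = 2.124.
In absolute terms T_C = 274.15 K and T_H = 301.15 K, so ΔT = 27.00 K.
COP_Carnot = T_C/ΔT = 274.15/27.00 = 10.15.
η_II = COP_actual/COP_Carnot = 2.124/10.15 = 0.2092.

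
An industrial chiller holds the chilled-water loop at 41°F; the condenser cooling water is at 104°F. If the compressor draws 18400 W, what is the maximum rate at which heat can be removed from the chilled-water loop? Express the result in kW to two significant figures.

In absolute terms T_C = 278.15 K and T_H = 313.15 K, so ΔT = 35.00 K.
COP_Carnot = T_C/ΔT = 278.15/35.00 = 7.947.
Q̇_max = COP_Carnot × Ẇ = 7.947 × 18400 W = 146200 W = 146.2 kW.

150 kW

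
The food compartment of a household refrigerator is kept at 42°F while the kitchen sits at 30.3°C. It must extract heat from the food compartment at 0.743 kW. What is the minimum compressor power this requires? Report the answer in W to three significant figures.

66.0 W

In absolute terms T_C = 278.71 K and T_H = 303.45 K, so ΔT = 24.74 K.
COP_Carnot = T_C/ΔT = 278.71/24.74 = 11.26.
Ẇ_min = Q̇/COP_Carnot = 0.7430/11.26 = 0.06597 kW = 65.97 W.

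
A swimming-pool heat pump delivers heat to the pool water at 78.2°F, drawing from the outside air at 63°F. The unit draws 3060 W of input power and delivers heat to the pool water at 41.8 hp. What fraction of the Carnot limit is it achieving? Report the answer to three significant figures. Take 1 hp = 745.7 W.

0.288

Converting, Q̇_H = 41.80 hp = 31170 W, so COP_actual = Q̇_H/Ẇ = 31170/3060 = 10.19.
In absolute terms T_C = 290.37 K and T_H = 298.82 K, so ΔT = 8.444 K.
COP_Carnot = T_H/ΔT = 298.82/8.444 = 35.39.
η_II = COP_actual/COP_Carnot = 10.19/35.39 = 0.2879.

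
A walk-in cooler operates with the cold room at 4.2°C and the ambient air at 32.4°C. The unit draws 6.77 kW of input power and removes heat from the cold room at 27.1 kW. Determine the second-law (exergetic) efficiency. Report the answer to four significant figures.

COP_actual = Q̇_C/Ẇ = 27.10/6.770 = 4.003.
In absolute terms T_C = 277.35 K and T_H = 305.55 K, so ΔT = 28.20 K.
COP_Carnot = T_C/ΔT = 277.35/28.20 = 9.835.
η_II = COP_actual/COP_Carnot = 4.003/9.835 = 0.4070.

0.4070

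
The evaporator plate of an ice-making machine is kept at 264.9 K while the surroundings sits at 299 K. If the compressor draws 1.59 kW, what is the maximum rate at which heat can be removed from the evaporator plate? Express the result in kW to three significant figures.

12.4 kW

The reservoir spacing is ΔT = 299 − 264.9 = 34.10 K.
COP_Carnot = T_C/ΔT = 264.90/34.10 = 7.768.
Q̇_max = COP_Carnot × Ẇ = 7.768 × 1.590 kW = 12.35 kW.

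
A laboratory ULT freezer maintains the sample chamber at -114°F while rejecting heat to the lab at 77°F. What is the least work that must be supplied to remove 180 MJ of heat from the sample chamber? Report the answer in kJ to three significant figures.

99500 kJ

In absolute terms T_C = 192.04 K and T_H = 298.15 K, so ΔT = 106.1 K.
The reversible limit is COP_R = T_C/ΔT = 1.810, so W_min = Q_C/COP = Q_C·ΔT/T_C.
W_min = 180.0 × 106.1/192.04 = 99.46 MJ = 99460 kJ.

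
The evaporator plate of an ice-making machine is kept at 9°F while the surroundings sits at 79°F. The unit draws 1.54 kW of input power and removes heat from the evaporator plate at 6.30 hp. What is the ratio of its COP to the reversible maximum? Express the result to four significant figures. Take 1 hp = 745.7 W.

Converting, Q̇_C = 6.300 hp = 4.698 kW, so COP_actual = Q̇_C/Ẇ = 4.698/1.540 = 3.051.
In absolute terms T_C = 260.37 K and T_H = 299.26 K, so ΔT = 38.89 K.
COP_Carnot = T_C/ΔT = 260.37/38.89 = 6.695.
η_II = COP_actual/COP_Carnot = 3.051/6.695 = 0.4556.

0.4556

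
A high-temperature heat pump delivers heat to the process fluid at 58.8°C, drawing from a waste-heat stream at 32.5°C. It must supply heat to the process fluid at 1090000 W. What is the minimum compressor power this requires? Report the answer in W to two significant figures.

In absolute terms T_C = 305.65 K and T_H = 331.95 K, so ΔT = 26.30 K.
COP_Carnot = T_H/ΔT = 331.95/26.30 = 12.62.
Ẇ_min = Q̇/COP_Carnot = 1090000/12.62 = 86360 W.

86000 W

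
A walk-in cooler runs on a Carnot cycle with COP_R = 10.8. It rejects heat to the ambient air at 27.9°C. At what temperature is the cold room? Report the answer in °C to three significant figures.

2.39 °C

For a Carnot refrigerator COP_R = T_C/(T_H − T_C), so T_C = COP·T_H/(1 + COP).
With T_H = 301.05 K, T_C = 10.8 × 301.05/11.80 = 275.54 K.
Converting, 275.54 K = 2.39°C.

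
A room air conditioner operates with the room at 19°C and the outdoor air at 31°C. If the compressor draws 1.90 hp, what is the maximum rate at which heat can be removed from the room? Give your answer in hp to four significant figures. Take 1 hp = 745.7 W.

In absolute terms T_C = 292.15 K and T_H = 304.15 K, so ΔT = 12.00 K.
COP_Carnot = T_C/ΔT = 292.15/12.00 = 24.35.
Q̇_max = COP_Carnot × Ẇ = 24.35 × 1.900 hp = 46.26 hp.

46.26 hp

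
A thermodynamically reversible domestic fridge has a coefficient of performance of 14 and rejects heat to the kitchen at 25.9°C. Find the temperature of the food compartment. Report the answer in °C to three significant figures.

For a Carnot refrigerator COP_R = T_C/(T_H − T_C), so T_C = COP·T_H/(1 + COP).
With T_H = 299.05 K, T_C = 14 × 299.05/15.00 = 279.11 K.
Converting, 279.11 K = 5.96°C.

5.96 °C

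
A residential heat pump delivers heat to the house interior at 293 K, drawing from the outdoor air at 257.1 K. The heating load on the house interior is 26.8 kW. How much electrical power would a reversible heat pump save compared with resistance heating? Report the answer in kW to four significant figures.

23.52 kW

The reservoir spacing is ΔT = 293 − 257.1 = 35.90 K.
COP_Carnot = T_H/ΔT = 293.00/35.90 = 8.162.
Resistance heating needs Ẇ_res = Q̇_H = 26.80 kW; the reversible heat pump needs only Ẇ_hp = Q̇_H/COP = 3.284 kW.
Saving = 26.80 − 3.284 = 23.52 kW.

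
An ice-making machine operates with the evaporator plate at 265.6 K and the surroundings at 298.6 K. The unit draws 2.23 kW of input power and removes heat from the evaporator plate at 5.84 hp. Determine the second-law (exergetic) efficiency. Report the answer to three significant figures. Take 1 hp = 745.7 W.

0.243

Converting, Q̇_C = 5.840 hp = 4.355 kW, so COP_actual = Q̇_C/Ẇ = 4.355/2.230 = 1.953.
The reservoir spacing is ΔT = 298.6 − 265.6 = 33.00 K.
COP_Carnot = T_C/ΔT = 265.60/33.00 = 8.048.
η_II = COP_actual/COP_Carnot = 1.953/8.048 = 0.2426.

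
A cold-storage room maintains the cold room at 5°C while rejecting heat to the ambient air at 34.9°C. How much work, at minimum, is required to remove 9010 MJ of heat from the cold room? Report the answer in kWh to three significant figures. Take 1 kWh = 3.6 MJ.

269 kWh

In absolute terms T_C = 278.15 K and T_H = 308.05 K, so ΔT = 29.90 K.
The reversible limit is COP_R = T_C/ΔT = 9.303, so W_min = Q_C/COP = Q_C·ΔT/T_C.
W_min = 9010 × 29.90/278.15 = 968.5 MJ = 269.0 kWh.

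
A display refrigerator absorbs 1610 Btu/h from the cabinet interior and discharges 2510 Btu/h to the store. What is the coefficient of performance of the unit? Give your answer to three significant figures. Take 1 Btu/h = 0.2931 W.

The first law gives Q̇_H = Q̇_C + Ẇ, so the three rates are Q̇_C = 1610, Q̇_H = 2510, Ẇ = 900.0 Btu/h.
COP_R = Q̇_C/Ẇ = 1610/900.0 = 1.789.

1.79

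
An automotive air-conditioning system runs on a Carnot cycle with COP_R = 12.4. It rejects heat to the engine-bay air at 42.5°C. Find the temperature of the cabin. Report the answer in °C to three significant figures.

For a Carnot refrigerator COP_R = T_C/(T_H − T_C), so T_C = COP·T_H/(1 + COP).
With T_H = 315.65 K, T_C = 12.4 × 315.65/13.40 = 292.09 K.
Converting, 292.09 K = 18.94°C.

18.9 °C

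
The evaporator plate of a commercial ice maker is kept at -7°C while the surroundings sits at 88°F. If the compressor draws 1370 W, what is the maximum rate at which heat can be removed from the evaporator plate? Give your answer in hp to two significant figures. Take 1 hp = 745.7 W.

In absolute terms T_C = 266.15 K and T_H = 304.26 K, so ΔT = 38.11 K.
COP_Carnot = T_C/ΔT = 266.15/38.11 = 6.984.
Q̇_max = COP_Carnot × Ẇ = 6.984 × 1370 W = 9567 W = 12.83 hp.

13 hp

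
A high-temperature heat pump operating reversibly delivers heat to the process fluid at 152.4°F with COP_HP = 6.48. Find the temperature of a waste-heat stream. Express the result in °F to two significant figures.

COP_HP = T_H/(T_H − T_C) gives T_H − T_C = T_H/COP.
With T_H = 340.04 K, T_C = 340.04 × (1 − 1/6.48) = 287.56 K.
Converting, 287.56 K = 57.94°F.

58 °F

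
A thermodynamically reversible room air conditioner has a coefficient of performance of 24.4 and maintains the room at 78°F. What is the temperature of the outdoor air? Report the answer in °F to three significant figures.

COP_R = T_C/(T_H − T_C) gives T_H − T_C = T_C/COP.
With T_C = 298.71 K, T_H = 298.71 × (1 + 1/24.4) = 310.95 K.
Converting, 310.95 K = 100.04°F.

100 °F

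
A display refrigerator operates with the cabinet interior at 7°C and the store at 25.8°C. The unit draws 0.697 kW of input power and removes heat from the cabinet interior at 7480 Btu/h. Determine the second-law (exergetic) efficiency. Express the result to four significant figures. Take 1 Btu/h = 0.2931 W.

0.2111

Converting, Q̇_C = 7480 Btu/h = 2.192 kW, so COP_actual = Q̇_C/Ẇ = 2.192/0.6970 = 3.145.
In absolute terms T_C = 280.15 K and T_H = 298.95 K, so ΔT = 18.80 K.
COP_Carnot = T_C/ΔT = 280.15/18.80 = 14.90.
η_II = COP_actual/COP_Carnot = 3.145/14.90 = 0.2111.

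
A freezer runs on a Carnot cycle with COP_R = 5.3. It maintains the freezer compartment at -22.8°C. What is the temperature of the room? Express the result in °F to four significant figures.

COP_R = T_C/(T_H − T_C) gives T_H − T_C = T_C/COP.
With T_C = 250.35 K, T_H = 250.35 × (1 + 1/5.3) = 297.59 K.
Converting, 297.59 K = 75.98°F.

75.98 °F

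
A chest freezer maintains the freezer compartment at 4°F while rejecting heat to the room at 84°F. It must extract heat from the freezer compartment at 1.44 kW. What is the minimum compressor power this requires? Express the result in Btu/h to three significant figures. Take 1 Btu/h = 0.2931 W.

In absolute terms T_C = 257.59 K and T_H = 302.04 K, so ΔT = 44.44 K.
COP_Carnot = T_C/ΔT = 257.59/44.44 = 5.796.
Ẇ_min = Q̇/COP_Carnot = 1.440/5.796 = 0.2485 kW = 847.7 Btu/h.

848 Btu/h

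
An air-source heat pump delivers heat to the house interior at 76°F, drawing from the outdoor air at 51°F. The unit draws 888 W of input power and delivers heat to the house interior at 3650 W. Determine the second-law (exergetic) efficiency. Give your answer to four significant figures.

0.1918

COP_actual = Q̇_H/Ẇ = 3650/888.0 = 4.110.
In absolute terms T_C = 283.71 K and T_H = 297.59 K, so ΔT = 13.89 K.
COP_Carnot = T_H/ΔT = 297.59/13.89 = 21.43.
η_II = COP_actual/COP_Carnot = 4.110/21.43 = 0.1918.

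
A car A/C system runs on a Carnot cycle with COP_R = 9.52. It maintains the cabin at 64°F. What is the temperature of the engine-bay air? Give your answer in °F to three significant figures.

119 °F

COP_R = T_C/(T_H − T_C) gives T_H − T_C = T_C/COP.
With T_C = 290.93 K, T_H = 290.93 × (1 + 1/9.52) = 321.49 K.
Converting, 321.49 K = 119.01°F.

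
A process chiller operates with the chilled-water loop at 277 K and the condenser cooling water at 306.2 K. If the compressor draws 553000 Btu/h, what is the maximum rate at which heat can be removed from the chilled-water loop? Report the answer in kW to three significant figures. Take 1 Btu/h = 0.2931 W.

1540 kW

The reservoir spacing is ΔT = 306.2 − 277 = 29.20 K.
COP_Carnot = T_C/ΔT = 277.00/29.20 = 9.486.
Q̇_max = COP_Carnot × Ẇ = 9.486 × 553000 Btu/h = 5246000 Btu/h = 1538 kW.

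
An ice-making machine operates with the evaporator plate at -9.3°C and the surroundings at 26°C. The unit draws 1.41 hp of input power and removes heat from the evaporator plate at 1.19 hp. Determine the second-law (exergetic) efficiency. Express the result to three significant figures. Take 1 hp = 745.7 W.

0.113

COP_actual = Q̇_C/Ẇ = 1.190/1.410 = 0.8440.
In absolute terms T_C = 263.85 K and T_H = 299.15 K, so ΔT = 35.30 K.
COP_Carnot = T_C/ΔT = 263.85/35.30 = 7.475.
η_II = COP_actual/COP_Carnot = 0.8440/7.475 = 0.1129.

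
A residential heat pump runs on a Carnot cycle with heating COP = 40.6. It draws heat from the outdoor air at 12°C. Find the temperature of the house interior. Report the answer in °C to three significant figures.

19.2 °C

COP_HP = T_H/(T_H − T_C) rearranges to T_H = COP·T_C/(COP − 1).
With T_C = 285.15 K, T_H = 40.6 × 285.15/39.60 = 292.35 K.
Converting, 292.35 K = 19.20°C.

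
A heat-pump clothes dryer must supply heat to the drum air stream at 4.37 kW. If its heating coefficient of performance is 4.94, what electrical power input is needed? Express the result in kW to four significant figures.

Ẇ = Q̇_H/COP_HP = 4.370/4.94 = 0.8846 kW.

0.8846 kW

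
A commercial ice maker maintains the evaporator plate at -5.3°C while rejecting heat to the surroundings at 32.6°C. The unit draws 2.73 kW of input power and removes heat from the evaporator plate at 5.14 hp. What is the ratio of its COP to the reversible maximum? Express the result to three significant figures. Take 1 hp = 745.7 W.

Converting, Q̇_C = 5.140 hp = 3.833 kW, so COP_actual = Q̇_C/Ẇ = 3.833/2.730 = 1.404.
In absolute terms T_C = 267.85 K and T_H = 305.75 K, so ΔT = 37.90 K.
COP_Carnot = T_C/ΔT = 267.85/37.90 = 7.067.
η_II = COP_actual/COP_Carnot = 1.404/7.067 = 0.1987.

0.199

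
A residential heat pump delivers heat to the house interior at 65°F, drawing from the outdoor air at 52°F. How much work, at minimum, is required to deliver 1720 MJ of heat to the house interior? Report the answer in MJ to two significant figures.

In absolute terms T_C = 284.26 K and T_H = 291.48 K, so ΔT = 7.222 K.
The reversible limit is COP_HP = T_H/ΔT = 40.36, so W_min = Q_H/COP = Q_H·ΔT/T_H.
W_min = 1720 × 7.222/291.48 = 42.62 MJ.

43 MJ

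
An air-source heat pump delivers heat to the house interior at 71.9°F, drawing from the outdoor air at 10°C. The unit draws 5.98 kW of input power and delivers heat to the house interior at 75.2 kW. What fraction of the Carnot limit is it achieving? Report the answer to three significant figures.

0.518

COP_actual = Q̇_H/Ẇ = 75.20/5.980 = 12.58.
In absolute terms T_C = 283.15 K and T_H = 295.32 K, so ΔT = 12.17 K.
COP_Carnot = T_H/ΔT = 295.32/12.17 = 24.27.
η_II = COP_actual/COP_Carnot = 12.58/24.27 = 0.5181.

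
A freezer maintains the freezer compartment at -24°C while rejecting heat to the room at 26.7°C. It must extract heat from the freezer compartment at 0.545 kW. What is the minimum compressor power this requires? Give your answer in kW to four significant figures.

In absolute terms T_C = 249.15 K and T_H = 299.85 K, so ΔT = 50.70 K.
COP_Carnot = T_C/ΔT = 249.15/50.70 = 4.914.
Ẇ_min = Q̇/COP_Carnot = 0.5450/4.914 = 0.1109 kW.

0.1109 kW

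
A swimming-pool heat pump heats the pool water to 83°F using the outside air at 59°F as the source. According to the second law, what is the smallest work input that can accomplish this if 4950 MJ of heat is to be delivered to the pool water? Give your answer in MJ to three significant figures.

219 MJ

In absolute terms T_C = 288.15 K and T_H = 301.48 K, so ΔT = 13.33 K.
The reversible limit is COP_HP = T_H/ΔT = 22.61, so W_min = Q_H/COP = Q_H·ΔT/T_H.
W_min = 4950 × 13.33/301.48 = 218.9 MJ.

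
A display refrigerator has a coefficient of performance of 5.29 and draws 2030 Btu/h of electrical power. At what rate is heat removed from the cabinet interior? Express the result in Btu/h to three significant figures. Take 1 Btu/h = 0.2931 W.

Q̇_C = COP × Ẇ = 5.29 × 2030 = 10740 Btu/h.

10700 Btu/h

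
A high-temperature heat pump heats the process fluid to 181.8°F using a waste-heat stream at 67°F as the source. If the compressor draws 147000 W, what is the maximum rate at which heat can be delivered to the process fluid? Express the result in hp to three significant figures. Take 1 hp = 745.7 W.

In absolute terms T_C = 292.59 K and T_H = 356.37 K, so ΔT = 63.78 K.
COP_Carnot = T_H/ΔT = 356.37/63.78 = 5.588.
Q̇_max = COP_Carnot × Ẇ = 5.588 × 147000 W = 821400 W = 1102 hp.

1100 hp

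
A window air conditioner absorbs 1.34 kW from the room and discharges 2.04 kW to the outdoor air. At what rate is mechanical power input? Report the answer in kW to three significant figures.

0.700 kW

For a cyclic device the first law requires Q̇_H = Q̇_C + Ẇ.
Ẇ = Q̇_H − Q̇_C = 0.7000 kW.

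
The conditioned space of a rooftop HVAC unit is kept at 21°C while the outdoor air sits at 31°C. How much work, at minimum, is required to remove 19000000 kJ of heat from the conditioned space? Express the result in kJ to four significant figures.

645900 kJ

In absolute terms T_C = 294.15 K and T_H = 304.15 K, so ΔT = 10.00 K.
The reversible limit is COP_R = T_C/ΔT = 29.42, so W_min = Q_C/COP = Q_C·ΔT/T_C.
W_min = 19000000 × 10.00/294.15 = 645900 kJ.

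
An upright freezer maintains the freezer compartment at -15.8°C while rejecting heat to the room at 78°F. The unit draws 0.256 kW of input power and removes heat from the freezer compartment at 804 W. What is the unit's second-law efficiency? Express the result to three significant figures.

Converting, Q̇_C = 804.0 W = 0.8040 kW, so COP_actual = Q̇_C/Ẇ = 0.8040/0.2560 = 3.141.
In absolute terms T_C = 257.35 K and T_H = 298.71 K, so ΔT = 41.36 K.
COP_Carnot = T_C/ΔT = 257.35/41.36 = 6.223.
η_II = COP_actual/COP_Carnot = 3.141/6.223 = 0.5047.

0.505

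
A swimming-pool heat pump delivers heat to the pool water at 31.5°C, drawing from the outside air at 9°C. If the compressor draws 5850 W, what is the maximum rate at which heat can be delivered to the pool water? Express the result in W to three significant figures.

In absolute terms T_C = 282.15 K and T_H = 304.65 K, so ΔT = 22.50 K.
COP_Carnot = T_H/ΔT = 304.65/22.50 = 13.54.
Q̇_max = COP_Carnot × Ẇ = 13.54 × 5850 W = 79210 W.

79200 W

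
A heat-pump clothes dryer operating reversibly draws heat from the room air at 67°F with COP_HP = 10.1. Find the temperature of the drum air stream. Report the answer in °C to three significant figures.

COP_HP = T_H/(T_H − T_C) rearranges to T_H = COP·T_C/(COP − 1).
With T_C = 292.59 K, T_H = 10.1 × 292.59/9.100 = 324.75 K.
Converting, 324.75 K = 51.60°C.

51.6 °C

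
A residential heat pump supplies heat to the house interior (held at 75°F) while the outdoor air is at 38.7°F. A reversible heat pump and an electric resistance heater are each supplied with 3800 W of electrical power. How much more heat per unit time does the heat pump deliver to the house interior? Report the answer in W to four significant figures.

52170 W

In absolute terms T_C = 276.87 K and T_H = 297.04 K, so ΔT = 20.17 K.
COP_Carnot = T_H/ΔT = 297.04/20.17 = 14.73.
The heat pump delivers Q̇_H = COP × Ẇ = 55970 W; the resistance heater delivers Ẇ = 3800 W.
Extra = (COP − 1)·Ẇ = 52170 W.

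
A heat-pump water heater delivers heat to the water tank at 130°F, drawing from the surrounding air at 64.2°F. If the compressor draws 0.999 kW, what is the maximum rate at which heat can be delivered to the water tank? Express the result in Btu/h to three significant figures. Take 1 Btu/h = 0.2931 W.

30500 Btu/h

In absolute terms T_C = 291.04 K and T_H = 327.59 K, so ΔT = 36.56 K.
COP_Carnot = T_H/ΔT = 327.59/36.56 = 8.962.
Q̇_max = COP_Carnot × Ẇ = 8.962 × 0.9990 kW = 8.953 kW = 30540 Btu/h.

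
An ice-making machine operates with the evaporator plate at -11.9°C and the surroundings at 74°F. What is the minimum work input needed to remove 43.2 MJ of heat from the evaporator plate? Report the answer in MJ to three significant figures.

5.83 MJ

In absolute terms T_C = 261.25 K and T_H = 296.48 K, so ΔT = 35.23 K.
The reversible limit is COP_R = T_C/ΔT = 7.415, so W_min = Q_C/COP = Q_C·ΔT/T_C.
W_min = 43.20 × 35.23/261.25 = 5.826 MJ.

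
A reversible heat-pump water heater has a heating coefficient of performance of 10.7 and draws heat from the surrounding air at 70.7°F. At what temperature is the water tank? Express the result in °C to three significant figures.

51.9 °C

COP_HP = T_H/(T_H − T_C) rearranges to T_H = COP·T_C/(COP − 1).
With T_C = 294.65 K, T_H = 10.7 × 294.65/9.700 = 325.03 K.
Converting, 325.03 K = 51.88°C.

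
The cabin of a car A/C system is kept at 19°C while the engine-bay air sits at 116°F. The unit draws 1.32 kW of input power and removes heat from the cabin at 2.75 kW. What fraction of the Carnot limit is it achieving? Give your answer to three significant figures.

COP_actual = Q̇_C/Ẇ = 2.750/1.320 = 2.083.
In absolute terms T_C = 292.15 K and T_H = 319.82 K, so ΔT = 27.67 K.
COP_Carnot = T_C/ΔT = 292.15/27.67 = 10.56.
η_II = COP_actual/COP_Carnot = 2.083/10.56 = 0.1973.

0.197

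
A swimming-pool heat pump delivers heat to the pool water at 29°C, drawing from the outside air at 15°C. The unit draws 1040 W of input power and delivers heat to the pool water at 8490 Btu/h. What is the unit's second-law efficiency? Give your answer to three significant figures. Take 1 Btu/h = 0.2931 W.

0.111

Converting, Q̇_H = 8490 Btu/h = 2488 W, so COP_actual = Q̇_H/Ẇ = 2488/1040 = 2.393.
In absolute terms T_C = 288.15 K and T_H = 302.15 K, so ΔT = 14.00 K.
COP_Carnot = T_H/ΔT = 302.15/14.00 = 21.58.
η_II = COP_actual/COP_Carnot = 2.393/21.58 = 0.1109.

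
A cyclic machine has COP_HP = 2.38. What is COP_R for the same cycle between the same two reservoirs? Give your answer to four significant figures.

1.380

Since Q_H = Q_C + W for any cycle, COP_R = Q_C/W = Q_H/W − 1.
COP_R = 2.38 − 1 = 1.38.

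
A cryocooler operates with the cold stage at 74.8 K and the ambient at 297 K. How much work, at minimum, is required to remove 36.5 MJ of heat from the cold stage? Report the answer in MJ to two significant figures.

110 MJ

The reservoir spacing is ΔT = 297 − 74.8 = 222.2 K.
The reversible limit is COP_R = T_C/ΔT = 0.3366, so W_min = Q_C/COP = Q_C·ΔT/T_C.
W_min = 36.50 × 222.2/74.80 = 108.4 MJ.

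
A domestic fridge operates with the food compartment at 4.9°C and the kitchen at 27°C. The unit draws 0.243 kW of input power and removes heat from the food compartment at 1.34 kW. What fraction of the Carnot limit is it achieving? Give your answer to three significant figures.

0.438

COP_actual = Q̇_C/Ẇ = 1.340/0.2430 = 5.514.
In absolute terms T_C = 278.05 K and T_H = 300.15 K, so ΔT = 22.10 K.
COP_Carnot = T_C/ΔT = 278.05/22.10 = 12.58.
η_II = COP_actual/COP_Carnot = 5.514/12.58 = 0.4383.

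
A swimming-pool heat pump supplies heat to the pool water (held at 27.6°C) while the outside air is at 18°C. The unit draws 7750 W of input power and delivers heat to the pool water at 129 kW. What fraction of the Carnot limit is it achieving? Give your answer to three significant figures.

0.531

Converting, Q̇_H = 129.0 kW = 129000 W, so COP_actual = Q̇_H/Ẇ = 129000/7750 = 16.65.
In absolute terms T_C = 291.15 K and T_H = 300.75 K, so ΔT = 9.600 K.
COP_Carnot = T_H/ΔT = 300.75/9.600 = 31.33.
η_II = COP_actual/COP_Carnot = 16.65/31.33 = 0.5313.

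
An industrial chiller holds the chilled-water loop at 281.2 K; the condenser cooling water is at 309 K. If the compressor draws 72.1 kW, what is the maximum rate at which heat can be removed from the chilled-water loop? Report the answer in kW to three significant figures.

729 kW

The reservoir spacing is ΔT = 309 − 281.2 = 27.80 K.
COP_Carnot = T_C/ΔT = 281.20/27.80 = 10.12.
Q̇_max = COP_Carnot × Ẇ = 10.12 × 72.10 kW = 729.3 kW.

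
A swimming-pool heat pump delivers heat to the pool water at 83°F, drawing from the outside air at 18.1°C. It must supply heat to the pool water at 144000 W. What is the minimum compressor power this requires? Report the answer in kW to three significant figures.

4.89 kW

In absolute terms T_C = 291.25 K and T_H = 301.48 K, so ΔT = 10.23 K.
COP_Carnot = T_H/ΔT = 301.48/10.23 = 29.46.
Ẇ_min = Q̇/COP_Carnot = 144000/29.46 = 4888 W = 4.888 kW.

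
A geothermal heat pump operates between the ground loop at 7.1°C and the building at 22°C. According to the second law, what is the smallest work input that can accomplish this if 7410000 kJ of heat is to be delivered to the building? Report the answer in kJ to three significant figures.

374000 kJ

In absolute terms T_C = 280.25 K and T_H = 295.15 K, so ΔT = 14.90 K.
The reversible limit is COP_HP = T_H/ΔT = 19.81, so W_min = Q_H/COP = Q_H·ΔT/T_H.
W_min = 7410000 × 14.90/295.15 = 374100 kJ.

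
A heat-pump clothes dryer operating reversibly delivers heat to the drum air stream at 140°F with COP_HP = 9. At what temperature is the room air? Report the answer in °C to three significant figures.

23.0 °C

COP_HP = T_H/(T_H − T_C) gives T_H − T_C = T_H/COP.
With T_H = 333.15 K, T_C = 333.15 × (1 − 1/9) = 296.13 K.
Converting, 296.13 K = 22.98°C.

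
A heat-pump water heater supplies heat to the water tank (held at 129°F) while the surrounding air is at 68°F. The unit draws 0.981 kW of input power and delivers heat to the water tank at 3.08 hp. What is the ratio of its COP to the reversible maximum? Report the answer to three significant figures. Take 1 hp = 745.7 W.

0.243

Converting, Q̇_H = 3.080 hp = 2.297 kW, so COP_actual = Q̇_H/Ẇ = 2.297/0.9810 = 2.341.
In absolute terms T_C = 293.15 K and T_H = 327.04 K, so ΔT = 33.89 K.
COP_Carnot = T_H/ΔT = 327.04/33.89 = 9.650.
η_II = COP_actual/COP_Carnot = 2.341/9.650 = 0.2426.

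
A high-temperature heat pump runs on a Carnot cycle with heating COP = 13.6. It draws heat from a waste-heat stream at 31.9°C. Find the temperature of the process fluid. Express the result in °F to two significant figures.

COP_HP = T_H/(T_H − T_C) rearranges to T_H = COP·T_C/(COP − 1).
With T_C = 305.05 K, T_H = 13.6 × 305.05/12.60 = 329.26 K.
Converting, 329.26 K = 133.00°F.

130 °F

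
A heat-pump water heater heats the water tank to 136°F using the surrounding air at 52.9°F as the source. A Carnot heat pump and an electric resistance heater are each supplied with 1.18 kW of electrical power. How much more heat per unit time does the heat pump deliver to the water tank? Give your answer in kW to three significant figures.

7.28 kW

In absolute terms T_C = 284.76 K and T_H = 330.93 K, so ΔT = 46.17 K.
COP_Carnot = T_H/ΔT = 330.93/46.17 = 7.168.
The heat pump delivers Q̇_H = COP × Ẇ = 8.458 kW; the resistance heater delivers Ẇ = 1.180 kW.
Extra = (COP − 1)·Ẇ = 7.278 kW.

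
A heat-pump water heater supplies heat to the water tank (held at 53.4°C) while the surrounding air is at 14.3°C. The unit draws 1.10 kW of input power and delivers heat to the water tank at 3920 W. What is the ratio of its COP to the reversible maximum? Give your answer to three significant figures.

0.427

Converting, Q̇_H = 3920 W = 3.920 kW, so COP_actual = Q̇_H/Ẇ = 3.920/1.100 = 3.564.
In absolute terms T_C = 287.45 K and T_H = 326.55 K, so ΔT = 39.10 K.
COP_Carnot = T_H/ΔT = 326.55/39.10 = 8.352.
η_II = COP_actual/COP_Carnot = 3.564/8.352 = 0.4267.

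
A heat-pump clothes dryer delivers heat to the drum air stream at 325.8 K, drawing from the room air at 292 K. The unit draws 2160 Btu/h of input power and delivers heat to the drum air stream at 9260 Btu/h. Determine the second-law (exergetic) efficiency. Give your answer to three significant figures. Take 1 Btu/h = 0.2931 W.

0.445

COP_actual = Q̇_H/Ẇ = 9260/2160 = 4.287.
The reservoir spacing is ΔT = 325.8 − 292 = 33.80 K.
COP_Carnot = T_H/ΔT = 325.80/33.80 = 9.639.
η_II = COP_actual/COP_Carnot = 4.287/9.639 = 0.4448.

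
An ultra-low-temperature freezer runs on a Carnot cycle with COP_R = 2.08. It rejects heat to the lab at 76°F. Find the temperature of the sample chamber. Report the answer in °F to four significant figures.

For a Carnot refrigerator COP_R = T_C/(T_H − T_C), so T_C = COP·T_H/(1 + COP).
With T_H = 297.59 K, T_C = 2.08 × 297.59/3.080 = 200.97 K.
Converting, 200.97 K = -97.92°F.

-97.92 °F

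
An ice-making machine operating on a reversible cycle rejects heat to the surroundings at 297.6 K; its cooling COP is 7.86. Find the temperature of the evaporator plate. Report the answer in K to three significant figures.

For a Carnot refrigerator COP_R = T_C/(T_H − T_C), so T_C = COP·T_H/(1 + COP).
With T_H = 297.60 K, T_C = 7.86 × 297.60/8.860 = 264.01 K.

264 K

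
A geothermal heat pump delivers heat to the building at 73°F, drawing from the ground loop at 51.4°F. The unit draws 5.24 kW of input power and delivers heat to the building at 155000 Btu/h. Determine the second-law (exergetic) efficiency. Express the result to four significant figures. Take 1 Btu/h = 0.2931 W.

Converting, Q̇_H = 155000 Btu/h = 45.43 kW, so COP_actual = Q̇_H/Ẇ = 45.43/5.240 = 8.670.
In absolute terms T_C = 283.93 K and T_H = 295.93 K, so ΔT = 12.00 K.
COP_Carnot = T_H/ΔT = 295.93/12.00 = 24.66.
η_II = COP_actual/COP_Carnot = 8.670/24.66 = 0.3516.

0.3516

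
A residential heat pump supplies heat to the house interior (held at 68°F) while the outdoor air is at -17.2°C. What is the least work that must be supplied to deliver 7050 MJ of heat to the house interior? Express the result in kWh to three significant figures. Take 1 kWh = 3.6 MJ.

249 kWh

In absolute terms T_C = 255.95 K and T_H = 293.15 K, so ΔT = 37.20 K.
The reversible limit is COP_HP = T_H/ΔT = 7.880, so W_min = Q_H/COP = Q_H·ΔT/T_H.
W_min = 7050 × 37.20/293.15 = 894.6 MJ = 248.5 kWh.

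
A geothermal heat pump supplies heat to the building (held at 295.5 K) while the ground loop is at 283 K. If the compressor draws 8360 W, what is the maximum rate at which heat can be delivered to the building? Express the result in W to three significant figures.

The reservoir spacing is ΔT = 295.5 − 283 = 12.50 K.
COP_Carnot = T_H/ΔT = 295.50/12.50 = 23.64.
Q̇_max = COP_Carnot × Ẇ = 23.64 × 8360 W = 197600 W.

198000 W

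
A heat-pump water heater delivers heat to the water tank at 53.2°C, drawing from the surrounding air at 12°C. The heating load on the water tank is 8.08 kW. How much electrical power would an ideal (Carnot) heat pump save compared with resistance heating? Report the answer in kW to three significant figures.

7.06 kW

In absolute terms T_C = 285.15 K and T_H = 326.35 K, so ΔT = 41.20 K.
COP_Carnot = T_H/ΔT = 326.35/41.20 = 7.921.
Resistance heating needs Ẇ_res = Q̇_H = 8.080 kW; the reversible heat pump needs only Ẇ_hp = Q̇_H/COP = 1.020 kW.
Saving = 8.080 − 1.020 = 7.060 kW.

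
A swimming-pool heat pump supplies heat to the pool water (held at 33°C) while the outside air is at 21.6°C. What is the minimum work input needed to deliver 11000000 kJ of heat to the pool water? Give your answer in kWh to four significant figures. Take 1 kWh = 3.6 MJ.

In absolute terms T_C = 294.75 K and T_H = 306.15 K, so ΔT = 11.40 K.
The reversible limit is COP_HP = T_H/ΔT = 26.86, so W_min = Q_H/COP = Q_H·ΔT/T_H.
W_min = 11000000 × 11.40/306.15 = 409600 kJ = 113.8 kWh.

113.8 kWh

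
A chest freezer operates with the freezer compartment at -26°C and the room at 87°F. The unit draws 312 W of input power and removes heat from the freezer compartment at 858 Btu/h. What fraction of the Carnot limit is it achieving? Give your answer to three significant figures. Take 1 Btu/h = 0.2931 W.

0.184

Converting, Q̇_C = 858.0 Btu/h = 251.5 W, so COP_actual = Q̇_C/Ẇ = 251.5/312.0 = 0.8060.
In absolute terms T_C = 247.15 K and T_H = 303.71 K, so ΔT = 56.56 K.
COP_Carnot = T_C/ΔT = 247.15/56.56 = 4.370.
η_II = COP_actual/COP_Carnot = 0.8060/4.370 = 0.1844.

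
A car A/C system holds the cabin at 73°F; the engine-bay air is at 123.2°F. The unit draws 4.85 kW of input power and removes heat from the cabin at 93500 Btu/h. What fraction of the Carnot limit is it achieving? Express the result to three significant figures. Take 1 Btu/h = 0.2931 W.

0.533

Converting, Q̇_C = 93500 Btu/h = 27.40 kW, so COP_actual = Q̇_C/Ẇ = 27.40/4.850 = 5.650.
In absolute terms T_C = 295.93 K and T_H = 323.82 K, so ΔT = 27.89 K.
COP_Carnot = T_C/ΔT = 295.93/27.89 = 10.61.
η_II = COP_actual/COP_Carnot = 5.650/10.61 = 0.5325.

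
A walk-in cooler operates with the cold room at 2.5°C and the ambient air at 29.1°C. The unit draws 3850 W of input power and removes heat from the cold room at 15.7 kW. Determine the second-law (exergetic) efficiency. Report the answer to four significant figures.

Converting, Q̇_C = 15.70 kW = 15700 W, so COP_actual = Q̇_C/Ẇ = 15700/3850 = 4.078.
In absolute terms T_C = 275.65 K and T_H = 302.25 K, so ΔT = 26.60 K.
COP_Carnot = T_C/ΔT = 275.65/26.60 = 10.36.
η_II = COP_actual/COP_Carnot = 4.078/10.36 = 0.3935.

0.3935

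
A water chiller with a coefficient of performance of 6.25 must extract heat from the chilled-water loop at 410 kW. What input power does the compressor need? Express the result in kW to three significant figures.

65.6 kW

Ẇ = Q̇_C/COP = 410.0/6.25 = 65.60 kW.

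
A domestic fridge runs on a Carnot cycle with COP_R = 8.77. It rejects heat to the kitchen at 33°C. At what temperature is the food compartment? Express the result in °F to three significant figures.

35.0 °F

For a Carnot refrigerator COP_R = T_C/(T_H − T_C), so T_C = COP·T_H/(1 + COP).
With T_H = 306.15 K, T_C = 8.77 × 306.15/9.770 = 274.81 K.
Converting, 274.81 K = 35.00°F.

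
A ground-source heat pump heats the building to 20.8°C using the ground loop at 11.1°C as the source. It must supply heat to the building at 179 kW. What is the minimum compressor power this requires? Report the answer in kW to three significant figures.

5.91 kW

In absolute terms T_C = 284.25 K and T_H = 293.95 K, so ΔT = 9.700 K.
COP_Carnot = T_H/ΔT = 293.95/9.700 = 30.30.
Ẇ_min = Q̇/COP_Carnot = 179.0/30.30 = 5.907 kW.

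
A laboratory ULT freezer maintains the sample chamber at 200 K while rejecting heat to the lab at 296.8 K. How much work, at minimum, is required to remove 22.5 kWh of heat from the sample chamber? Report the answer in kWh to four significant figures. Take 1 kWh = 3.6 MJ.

10.89 kWh

The reservoir spacing is ΔT = 296.8 − 200 = 96.80 K.
The reversible limit is COP_R = T_C/ΔT = 2.066, so W_min = Q_C/COP = Q_C·ΔT/T_C.
W_min = 22.50 × 96.80/200.00 = 10.89 kWh.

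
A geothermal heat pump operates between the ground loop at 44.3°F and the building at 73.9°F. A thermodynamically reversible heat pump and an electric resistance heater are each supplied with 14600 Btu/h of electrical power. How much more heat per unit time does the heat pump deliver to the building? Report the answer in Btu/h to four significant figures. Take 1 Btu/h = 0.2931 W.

In absolute terms T_C = 279.98 K and T_H = 296.43 K, so ΔT = 16.44 K.
COP_Carnot = T_H/ΔT = 296.43/16.44 = 18.03.
The heat pump delivers Q̇_H = COP × Ẇ = 263200 Btu/h; the resistance heater delivers Ẇ = 14600 Btu/h.
Extra = (COP − 1)·Ẇ = 248600 Btu/h.

248600 Btu/h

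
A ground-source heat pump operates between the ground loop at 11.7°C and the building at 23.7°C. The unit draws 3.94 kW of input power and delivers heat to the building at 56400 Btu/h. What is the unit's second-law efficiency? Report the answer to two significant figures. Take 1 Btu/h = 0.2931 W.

0.17

Converting, Q̇_H = 56400 Btu/h = 16.53 kW, so COP_actual = Q̇_H/Ẇ = 16.53/3.940 = 4.196.
In absolute terms T_C = 284.85 K and T_H = 296.85 K, so ΔT = 12.00 K.
COP_Carnot = T_H/ΔT = 296.85/12.00 = 24.74.
η_II = COP_actual/COP_Carnot = 4.196/24.74 = 0.1696.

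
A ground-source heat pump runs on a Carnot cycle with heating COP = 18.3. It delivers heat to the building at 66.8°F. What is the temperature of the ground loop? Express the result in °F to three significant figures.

38.0 °F

COP_HP = T_H/(T_H − T_C) gives T_H − T_C = T_H/COP.
With T_H = 292.48 K, T_C = 292.48 × (1 − 1/18.3) = 276.50 K.
Converting, 276.50 K = 38.03°F.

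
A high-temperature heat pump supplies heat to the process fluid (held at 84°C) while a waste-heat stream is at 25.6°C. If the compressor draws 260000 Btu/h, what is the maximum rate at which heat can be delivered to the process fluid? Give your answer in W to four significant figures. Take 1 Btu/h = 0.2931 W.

In absolute terms T_C = 298.75 K and T_H = 357.15 K, so ΔT = 58.40 K.
COP_Carnot = T_H/ΔT = 357.15/58.40 = 6.116.
Q̇_max = COP_Carnot × Ẇ = 6.116 × 260000 Btu/h = 1590000 Btu/h = 466000 W.

466000 W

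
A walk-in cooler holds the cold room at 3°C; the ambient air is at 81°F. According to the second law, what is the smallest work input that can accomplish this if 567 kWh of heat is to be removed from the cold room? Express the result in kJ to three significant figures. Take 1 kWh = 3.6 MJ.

In absolute terms T_C = 276.15 K and T_H = 300.37 K, so ΔT = 24.22 K.
The reversible limit is COP_R = T_C/ΔT = 11.40, so W_min = Q_C/COP = Q_C·ΔT/T_C.
W_min = 567.0 × 24.22/276.15 = 49.73 kWh = 179000 kJ.

179000 kJ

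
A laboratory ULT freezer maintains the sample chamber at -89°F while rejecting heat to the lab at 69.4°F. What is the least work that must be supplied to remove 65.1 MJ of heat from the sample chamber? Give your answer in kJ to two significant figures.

28000 kJ

In absolute terms T_C = 205.93 K and T_H = 293.93 K, so ΔT = 88.00 K.
The reversible limit is COP_R = T_C/ΔT = 2.340, so W_min = Q_C/COP = Q_C·ΔT/T_C.
W_min = 65.10 × 88.00/205.93 = 27.82 MJ = 27820 kJ.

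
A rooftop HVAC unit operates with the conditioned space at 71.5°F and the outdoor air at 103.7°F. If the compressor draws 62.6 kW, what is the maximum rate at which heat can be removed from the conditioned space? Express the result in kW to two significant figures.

1000 kW

In absolute terms T_C = 295.09 K and T_H = 312.98 K, so ΔT = 17.89 K.
COP_Carnot = T_C/ΔT = 295.09/17.89 = 16.50.
Q̇_max = COP_Carnot × Ẇ = 16.50 × 62.60 kW = 1033 kW.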